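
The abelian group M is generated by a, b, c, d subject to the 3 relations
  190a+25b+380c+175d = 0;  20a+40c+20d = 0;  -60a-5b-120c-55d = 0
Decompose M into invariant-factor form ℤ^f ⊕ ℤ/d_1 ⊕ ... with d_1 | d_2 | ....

rank_ℚ(R)=3; free=4−3=1
SNF(R) diag = [5, 10, 20] → torsion [5, 10, 20]

Answer: M ≅ ℤ^1 ⊕ ℤ/5 ⊕ ℤ/10 ⊕ ℤ/20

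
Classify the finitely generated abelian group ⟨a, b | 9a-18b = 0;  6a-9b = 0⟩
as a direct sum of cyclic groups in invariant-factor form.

Answer: M ≅ ℤ/3 ⊕ ℤ/9

Derivation:
rank_ℚ(R)=2; free=2−2=0
SNF(R) diag = [3, 9] → torsion [3, 9]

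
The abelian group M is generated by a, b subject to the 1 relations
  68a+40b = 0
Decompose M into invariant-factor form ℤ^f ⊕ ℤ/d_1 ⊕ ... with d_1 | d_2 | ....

rank_ℚ(R)=1; free=2−1=1
SNF(R) diag = [4] → torsion [4]

Answer: M ≅ ℤ^1 ⊕ ℤ/4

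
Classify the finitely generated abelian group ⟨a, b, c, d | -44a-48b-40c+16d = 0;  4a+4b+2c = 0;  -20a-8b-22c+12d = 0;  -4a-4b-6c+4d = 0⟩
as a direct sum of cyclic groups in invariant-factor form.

Answer: M ≅ ℤ/2 ⊕ ℤ/4 ⊕ ℤ/4 ⊕ ℤ/12

Derivation:
rank_ℚ(R)=4; free=4−4=0
SNF(R) diag = [2, 4, 4, 12] → torsion [2, 4, 4, 12]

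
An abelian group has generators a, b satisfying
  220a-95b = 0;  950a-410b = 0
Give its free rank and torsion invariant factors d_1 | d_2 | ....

Answer: M ≅ ℤ/5 ⊕ ℤ/10

Derivation:
rank_ℚ(R)=2; free=2−2=0
SNF(R) diag = [5, 10] → torsion [5, 10]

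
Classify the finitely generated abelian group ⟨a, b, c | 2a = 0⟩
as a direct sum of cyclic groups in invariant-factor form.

Answer: M ≅ ℤ^2 ⊕ ℤ/2

Derivation:
rank_ℚ(R)=1; free=3−1=2
SNF(R) diag = [2] → torsion [2]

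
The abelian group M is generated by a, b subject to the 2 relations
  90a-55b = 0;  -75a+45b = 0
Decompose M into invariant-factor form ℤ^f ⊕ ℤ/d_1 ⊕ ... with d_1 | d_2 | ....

rank_ℚ(R)=2; free=2−2=0
SNF(R) diag = [5, 15] → torsion [5, 15]

Answer: M ≅ ℤ/5 ⊕ ℤ/15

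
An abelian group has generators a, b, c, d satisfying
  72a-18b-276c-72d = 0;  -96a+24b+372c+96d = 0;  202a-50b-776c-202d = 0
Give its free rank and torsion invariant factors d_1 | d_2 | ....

rank_ℚ(R)=3; free=4−3=1
SNF(R) diag = [2, 6, 12] → torsion [2, 6, 12]

Answer: M ≅ ℤ^1 ⊕ ℤ/2 ⊕ ℤ/6 ⊕ ℤ/12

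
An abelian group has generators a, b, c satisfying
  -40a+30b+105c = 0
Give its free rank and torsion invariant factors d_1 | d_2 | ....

Answer: M ≅ ℤ^2 ⊕ ℤ/5

Derivation:
rank_ℚ(R)=1; free=3−1=2
SNF(R) diag = [5] → torsion [5]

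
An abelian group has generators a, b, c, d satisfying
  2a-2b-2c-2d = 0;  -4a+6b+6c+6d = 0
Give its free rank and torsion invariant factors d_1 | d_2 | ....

rank_ℚ(R)=2; free=4−2=2
SNF(R) diag = [2, 2] → torsion [2, 2]

Answer: M ≅ ℤ^2 ⊕ ℤ/2 ⊕ ℤ/2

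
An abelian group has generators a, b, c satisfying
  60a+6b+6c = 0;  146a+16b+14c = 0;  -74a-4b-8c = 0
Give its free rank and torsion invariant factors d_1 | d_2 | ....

rank_ℚ(R)=3; free=3−3=0
SNF(R) diag = [2, 6, 6] → torsion [2, 6, 6]

Answer: M ≅ ℤ/2 ⊕ ℤ/6 ⊕ ℤ/6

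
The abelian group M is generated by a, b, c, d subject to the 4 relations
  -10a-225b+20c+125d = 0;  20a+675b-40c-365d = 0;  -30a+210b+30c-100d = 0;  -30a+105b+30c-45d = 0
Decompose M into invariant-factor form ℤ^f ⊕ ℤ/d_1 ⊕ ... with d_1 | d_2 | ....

Answer: M ≅ ℤ/5 ⊕ ℤ/10 ⊕ ℤ/30 ⊕ ℤ/60

Derivation:
rank_ℚ(R)=4; free=4−4=0
SNF(R) diag = [5, 10, 30, 60] → torsion [5, 10, 30, 60]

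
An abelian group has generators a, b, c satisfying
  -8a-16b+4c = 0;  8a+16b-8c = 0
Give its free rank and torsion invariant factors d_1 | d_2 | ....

rank_ℚ(R)=2; free=3−2=1
SNF(R) diag = [4, 8] → torsion [4, 8]

Answer: M ≅ ℤ^1 ⊕ ℤ/4 ⊕ ℤ/8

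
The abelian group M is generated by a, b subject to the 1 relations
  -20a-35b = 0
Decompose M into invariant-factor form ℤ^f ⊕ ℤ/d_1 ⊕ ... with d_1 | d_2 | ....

Answer: M ≅ ℤ^1 ⊕ ℤ/5

Derivation:
rank_ℚ(R)=1; free=2−1=1
SNF(R) diag = [5] → torsion [5]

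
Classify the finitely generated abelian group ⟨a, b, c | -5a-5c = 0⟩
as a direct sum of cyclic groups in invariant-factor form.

rank_ℚ(R)=1; free=3−1=2
SNF(R) diag = [5] → torsion [5]

Answer: M ≅ ℤ^2 ⊕ ℤ/5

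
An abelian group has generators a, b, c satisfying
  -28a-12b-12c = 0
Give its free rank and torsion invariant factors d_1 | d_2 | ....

Answer: M ≅ ℤ^2 ⊕ ℤ/4

Derivation:
rank_ℚ(R)=1; free=3−1=2
SNF(R) diag = [4] → torsion [4]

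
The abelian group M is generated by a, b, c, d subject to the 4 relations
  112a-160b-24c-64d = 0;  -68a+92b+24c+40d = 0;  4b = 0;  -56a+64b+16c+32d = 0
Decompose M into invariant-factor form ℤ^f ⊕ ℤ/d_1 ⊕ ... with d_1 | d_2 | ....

rank_ℚ(R)=4; free=4−4=0
SNF(R) diag = [4, 4, 8, 16] → torsion [4, 4, 8, 16]

Answer: M ≅ ℤ/4 ⊕ ℤ/4 ⊕ ℤ/8 ⊕ ℤ/16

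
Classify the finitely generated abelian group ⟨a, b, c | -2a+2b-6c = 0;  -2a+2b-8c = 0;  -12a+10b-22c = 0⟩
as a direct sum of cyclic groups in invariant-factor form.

Answer: M ≅ ℤ/2 ⊕ ℤ/2 ⊕ ℤ/2

Derivation:
rank_ℚ(R)=3; free=3−3=0
SNF(R) diag = [2, 2, 2] → torsion [2, 2, 2]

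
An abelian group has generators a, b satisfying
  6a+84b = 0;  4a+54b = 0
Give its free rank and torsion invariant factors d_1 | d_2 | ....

Answer: M ≅ ℤ/2 ⊕ ℤ/6

Derivation:
rank_ℚ(R)=2; free=2−2=0
SNF(R) diag = [2, 6] → torsion [2, 6]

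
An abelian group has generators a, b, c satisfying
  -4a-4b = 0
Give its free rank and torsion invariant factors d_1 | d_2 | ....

rank_ℚ(R)=1; free=3−1=2
SNF(R) diag = [4] → torsion [4]

Answer: M ≅ ℤ^2 ⊕ ℤ/4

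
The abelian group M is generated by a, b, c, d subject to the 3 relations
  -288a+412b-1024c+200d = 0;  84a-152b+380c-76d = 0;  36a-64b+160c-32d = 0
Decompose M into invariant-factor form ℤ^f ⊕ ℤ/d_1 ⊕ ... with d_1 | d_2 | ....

rank_ℚ(R)=3; free=4−3=1
SNF(R) diag = [4, 12, 12] → torsion [4, 12, 12]

Answer: M ≅ ℤ^1 ⊕ ℤ/4 ⊕ ℤ/12 ⊕ ℤ/12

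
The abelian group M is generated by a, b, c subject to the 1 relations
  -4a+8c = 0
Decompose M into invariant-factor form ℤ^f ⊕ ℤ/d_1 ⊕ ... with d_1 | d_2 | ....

rank_ℚ(R)=1; free=3−1=2
SNF(R) diag = [4] → torsion [4]

Answer: M ≅ ℤ^2 ⊕ ℤ/4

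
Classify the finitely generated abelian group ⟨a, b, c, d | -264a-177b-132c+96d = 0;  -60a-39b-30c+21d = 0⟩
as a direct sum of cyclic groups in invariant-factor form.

Answer: M ≅ ℤ^2 ⊕ ℤ/3 ⊕ ℤ/9

Derivation:
rank_ℚ(R)=2; free=4−2=2
SNF(R) diag = [3, 9] → torsion [3, 9]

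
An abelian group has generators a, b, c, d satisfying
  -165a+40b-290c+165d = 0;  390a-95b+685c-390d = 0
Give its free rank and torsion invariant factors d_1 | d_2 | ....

rank_ℚ(R)=2; free=4−2=2
SNF(R) diag = [5, 15] → torsion [5, 15]

Answer: M ≅ ℤ^2 ⊕ ℤ/5 ⊕ ℤ/15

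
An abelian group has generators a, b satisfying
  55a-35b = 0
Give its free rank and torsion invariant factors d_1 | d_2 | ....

Answer: M ≅ ℤ^1 ⊕ ℤ/5

Derivation:
rank_ℚ(R)=1; free=2−1=1
SNF(R) diag = [5] → torsion [5]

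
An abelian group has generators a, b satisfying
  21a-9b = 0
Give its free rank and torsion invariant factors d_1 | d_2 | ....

Answer: M ≅ ℤ^1 ⊕ ℤ/3

Derivation:
rank_ℚ(R)=1; free=2−1=1
SNF(R) diag = [3] → torsion [3]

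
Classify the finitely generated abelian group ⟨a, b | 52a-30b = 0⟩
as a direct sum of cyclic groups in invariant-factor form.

rank_ℚ(R)=1; free=2−1=1
SNF(R) diag = [2] → torsion [2]

Answer: M ≅ ℤ^1 ⊕ ℤ/2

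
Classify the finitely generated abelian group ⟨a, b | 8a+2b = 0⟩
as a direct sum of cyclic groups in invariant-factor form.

rank_ℚ(R)=1; free=2−1=1
SNF(R) diag = [2] → torsion [2]

Answer: M ≅ ℤ^1 ⊕ ℤ/2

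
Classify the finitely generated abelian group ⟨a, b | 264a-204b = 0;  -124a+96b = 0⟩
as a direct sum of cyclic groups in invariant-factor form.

Answer: M ≅ ℤ/4 ⊕ ℤ/12

Derivation:
rank_ℚ(R)=2; free=2−2=0
SNF(R) diag = [4, 12] → torsion [4, 12]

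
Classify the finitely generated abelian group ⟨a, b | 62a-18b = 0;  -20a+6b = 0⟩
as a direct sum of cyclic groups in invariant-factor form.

Answer: M ≅ ℤ/2 ⊕ ℤ/6

Derivation:
rank_ℚ(R)=2; free=2−2=0
SNF(R) diag = [2, 6] → torsion [2, 6]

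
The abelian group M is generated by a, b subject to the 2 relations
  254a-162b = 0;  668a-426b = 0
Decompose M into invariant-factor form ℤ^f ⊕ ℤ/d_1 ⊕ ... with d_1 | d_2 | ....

rank_ℚ(R)=2; free=2−2=0
SNF(R) diag = [2, 6] → torsion [2, 6]

Answer: M ≅ ℤ/2 ⊕ ℤ/6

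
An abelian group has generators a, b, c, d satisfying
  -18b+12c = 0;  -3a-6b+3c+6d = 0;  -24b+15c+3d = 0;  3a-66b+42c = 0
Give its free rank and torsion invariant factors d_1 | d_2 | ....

Answer: M ≅ ℤ/3 ⊕ ℤ/3 ⊕ ℤ/3 ⊕ ℤ/6

Derivation:
rank_ℚ(R)=4; free=4−4=0
SNF(R) diag = [3, 3, 3, 6] → torsion [3, 3, 3, 6]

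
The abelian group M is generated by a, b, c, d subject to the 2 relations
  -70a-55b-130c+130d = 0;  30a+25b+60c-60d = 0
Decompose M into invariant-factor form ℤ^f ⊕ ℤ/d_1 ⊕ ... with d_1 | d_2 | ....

Answer: M ≅ ℤ^2 ⊕ ℤ/5 ⊕ ℤ/10

Derivation:
rank_ℚ(R)=2; free=4−2=2
SNF(R) diag = [5, 10] → torsion [5, 10]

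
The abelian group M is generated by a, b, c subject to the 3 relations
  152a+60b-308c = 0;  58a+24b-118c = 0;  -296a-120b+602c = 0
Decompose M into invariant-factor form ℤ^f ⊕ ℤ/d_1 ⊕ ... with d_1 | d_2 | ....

Answer: M ≅ ℤ/2 ⊕ ℤ/6 ⊕ ℤ/12

Derivation:
rank_ℚ(R)=3; free=3−3=0
SNF(R) diag = [2, 6, 12] → torsion [2, 6, 12]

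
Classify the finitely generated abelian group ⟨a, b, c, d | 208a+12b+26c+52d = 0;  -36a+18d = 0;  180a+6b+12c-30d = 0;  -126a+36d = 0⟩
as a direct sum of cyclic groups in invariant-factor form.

Answer: M ≅ ℤ/2 ⊕ ℤ/6 ⊕ ℤ/18 ⊕ ℤ/54

Derivation:
rank_ℚ(R)=4; free=4−4=0
SNF(R) diag = [2, 6, 18, 54] → torsion [2, 6, 18, 54]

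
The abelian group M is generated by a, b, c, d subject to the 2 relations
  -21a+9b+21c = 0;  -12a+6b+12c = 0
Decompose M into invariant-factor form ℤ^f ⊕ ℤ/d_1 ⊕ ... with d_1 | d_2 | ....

rank_ℚ(R)=2; free=4−2=2
SNF(R) diag = [3, 6] → torsion [3, 6]

Answer: M ≅ ℤ^2 ⊕ ℤ/3 ⊕ ℤ/6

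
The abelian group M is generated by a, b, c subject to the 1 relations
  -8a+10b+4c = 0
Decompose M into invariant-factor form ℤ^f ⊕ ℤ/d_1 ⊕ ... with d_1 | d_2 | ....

Answer: M ≅ ℤ^2 ⊕ ℤ/2

Derivation:
rank_ℚ(R)=1; free=3−1=2
SNF(R) diag = [2] → torsion [2]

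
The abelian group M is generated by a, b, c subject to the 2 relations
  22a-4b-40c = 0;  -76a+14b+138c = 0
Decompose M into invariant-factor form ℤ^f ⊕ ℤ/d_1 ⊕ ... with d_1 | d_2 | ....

Answer: M ≅ ℤ^1 ⊕ ℤ/2 ⊕ ℤ/2

Derivation:
rank_ℚ(R)=2; free=3−2=1
SNF(R) diag = [2, 2] → torsion [2, 2]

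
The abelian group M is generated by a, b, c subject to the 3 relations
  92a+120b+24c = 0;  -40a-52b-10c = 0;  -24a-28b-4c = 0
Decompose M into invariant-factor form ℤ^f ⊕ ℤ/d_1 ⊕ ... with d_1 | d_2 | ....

Answer: M ≅ ℤ/2 ⊕ ℤ/4 ⊕ ℤ/12

Derivation:
rank_ℚ(R)=3; free=3−3=0
SNF(R) diag = [2, 4, 12] → torsion [2, 4, 12]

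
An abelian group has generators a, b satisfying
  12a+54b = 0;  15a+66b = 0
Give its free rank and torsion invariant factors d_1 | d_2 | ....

rank_ℚ(R)=2; free=2−2=0
SNF(R) diag = [3, 6] → torsion [3, 6]

Answer: M ≅ ℤ/3 ⊕ ℤ/6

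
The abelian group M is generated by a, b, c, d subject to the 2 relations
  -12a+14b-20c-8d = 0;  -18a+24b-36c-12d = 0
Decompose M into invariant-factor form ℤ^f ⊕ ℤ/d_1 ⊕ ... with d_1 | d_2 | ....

rank_ℚ(R)=2; free=4−2=2
SNF(R) diag = [2, 6] → torsion [2, 6]

Answer: M ≅ ℤ^2 ⊕ ℤ/2 ⊕ ℤ/6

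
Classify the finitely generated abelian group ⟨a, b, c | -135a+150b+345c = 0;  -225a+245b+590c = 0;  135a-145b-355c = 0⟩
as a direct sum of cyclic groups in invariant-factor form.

rank_ℚ(R)=3; free=3−3=0
SNF(R) diag = [5, 15, 45] → torsion [5, 15, 45]

Answer: M ≅ ℤ/5 ⊕ ℤ/15 ⊕ ℤ/45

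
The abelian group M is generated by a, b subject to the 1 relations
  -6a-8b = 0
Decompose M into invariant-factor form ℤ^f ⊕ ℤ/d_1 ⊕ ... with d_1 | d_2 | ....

rank_ℚ(R)=1; free=2−1=1
SNF(R) diag = [2] → torsion [2]

Answer: M ≅ ℤ^1 ⊕ ℤ/2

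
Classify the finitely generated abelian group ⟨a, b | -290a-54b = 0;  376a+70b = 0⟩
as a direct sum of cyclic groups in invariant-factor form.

Answer: M ≅ ℤ/2 ⊕ ℤ/2

Derivation:
rank_ℚ(R)=2; free=2−2=0
SNF(R) diag = [2, 2] → torsion [2, 2]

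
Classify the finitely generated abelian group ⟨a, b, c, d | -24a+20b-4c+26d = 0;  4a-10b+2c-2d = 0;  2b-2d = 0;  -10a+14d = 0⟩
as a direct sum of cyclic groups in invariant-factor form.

Answer: M ≅ ℤ/2 ⊕ ℤ/2 ⊕ ℤ/2 ⊕ ℤ/2

Derivation:
rank_ℚ(R)=4; free=4−4=0
SNF(R) diag = [2, 2, 2, 2] → torsion [2, 2, 2, 2]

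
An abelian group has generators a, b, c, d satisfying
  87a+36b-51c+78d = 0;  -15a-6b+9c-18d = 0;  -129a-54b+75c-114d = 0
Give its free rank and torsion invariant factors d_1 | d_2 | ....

rank_ℚ(R)=3; free=4−3=1
SNF(R) diag = [3, 6, 12] → torsion [3, 6, 12]

Answer: M ≅ ℤ^1 ⊕ ℤ/3 ⊕ ℤ/6 ⊕ ℤ/12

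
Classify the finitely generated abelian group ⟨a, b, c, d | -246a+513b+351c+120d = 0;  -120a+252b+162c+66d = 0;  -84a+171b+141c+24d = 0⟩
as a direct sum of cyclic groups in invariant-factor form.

rank_ℚ(R)=3; free=4−3=1
SNF(R) diag = [3, 6, 18] → torsion [3, 6, 18]

Answer: M ≅ ℤ^1 ⊕ ℤ/3 ⊕ ℤ/6 ⊕ ℤ/18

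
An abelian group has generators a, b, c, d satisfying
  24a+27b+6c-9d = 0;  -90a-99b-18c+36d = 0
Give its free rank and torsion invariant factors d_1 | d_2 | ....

Answer: M ≅ ℤ^2 ⊕ ℤ/3 ⊕ ℤ/9

Derivation:
rank_ℚ(R)=2; free=4−2=2
SNF(R) diag = [3, 9] → torsion [3, 9]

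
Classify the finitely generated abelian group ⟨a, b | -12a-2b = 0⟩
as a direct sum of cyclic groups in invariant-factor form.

rank_ℚ(R)=1; free=2−1=1
SNF(R) diag = [2] → torsion [2]

Answer: M ≅ ℤ^1 ⊕ ℤ/2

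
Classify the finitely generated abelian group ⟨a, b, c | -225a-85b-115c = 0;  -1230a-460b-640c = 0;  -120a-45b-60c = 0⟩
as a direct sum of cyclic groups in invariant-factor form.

rank_ℚ(R)=3; free=3−3=0
SNF(R) diag = [5, 15, 30] → torsion [5, 15, 30]

Answer: M ≅ ℤ/5 ⊕ ℤ/15 ⊕ ℤ/30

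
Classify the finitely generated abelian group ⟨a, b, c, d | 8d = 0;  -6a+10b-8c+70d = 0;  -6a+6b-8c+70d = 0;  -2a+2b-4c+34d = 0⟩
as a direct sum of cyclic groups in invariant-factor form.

Answer: M ≅ ℤ/2 ⊕ ℤ/4 ⊕ ℤ/4 ⊕ ℤ/8

Derivation:
rank_ℚ(R)=4; free=4−4=0
SNF(R) diag = [2, 4, 4, 8] → torsion [2, 4, 4, 8]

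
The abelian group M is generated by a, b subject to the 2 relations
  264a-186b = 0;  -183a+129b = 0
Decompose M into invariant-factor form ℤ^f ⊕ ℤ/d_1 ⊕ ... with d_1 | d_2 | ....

Answer: M ≅ ℤ/3 ⊕ ℤ/6

Derivation:
rank_ℚ(R)=2; free=2−2=0
SNF(R) diag = [3, 6] → torsion [3, 6]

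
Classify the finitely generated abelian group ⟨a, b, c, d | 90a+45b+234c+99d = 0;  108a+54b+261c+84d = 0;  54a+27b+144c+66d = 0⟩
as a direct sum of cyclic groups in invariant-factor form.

Answer: M ≅ ℤ^1 ⊕ ℤ/3 ⊕ ℤ/9 ⊕ ℤ/9

Derivation:
rank_ℚ(R)=3; free=4−3=1
SNF(R) diag = [3, 9, 9] → torsion [3, 9, 9]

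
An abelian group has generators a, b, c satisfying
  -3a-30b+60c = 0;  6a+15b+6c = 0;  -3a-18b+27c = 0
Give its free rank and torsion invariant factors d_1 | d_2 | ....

Answer: M ≅ ℤ/3 ⊕ ℤ/3 ⊕ ℤ/9

Derivation:
rank_ℚ(R)=3; free=3−3=0
SNF(R) diag = [3, 3, 9] → torsion [3, 3, 9]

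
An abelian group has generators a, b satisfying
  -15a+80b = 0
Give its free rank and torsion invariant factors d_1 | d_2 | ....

Answer: M ≅ ℤ^1 ⊕ ℤ/5

Derivation:
rank_ℚ(R)=1; free=2−1=1
SNF(R) diag = [5] → torsion [5]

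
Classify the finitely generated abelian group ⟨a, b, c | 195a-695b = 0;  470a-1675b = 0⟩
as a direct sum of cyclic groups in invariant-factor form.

Answer: M ≅ ℤ^1 ⊕ ℤ/5 ⊕ ℤ/5

Derivation:
rank_ℚ(R)=2; free=3−2=1
SNF(R) diag = [5, 5] → torsion [5, 5]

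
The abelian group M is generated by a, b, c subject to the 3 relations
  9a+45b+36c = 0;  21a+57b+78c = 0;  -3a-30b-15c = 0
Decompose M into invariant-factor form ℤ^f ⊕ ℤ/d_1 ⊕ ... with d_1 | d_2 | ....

rank_ℚ(R)=3; free=3−3=0
SNF(R) diag = [3, 9, 18] → torsion [3, 9, 18]

Answer: M ≅ ℤ/3 ⊕ ℤ/9 ⊕ ℤ/18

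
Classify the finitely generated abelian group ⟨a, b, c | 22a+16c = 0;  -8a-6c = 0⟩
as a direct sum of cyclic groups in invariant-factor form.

Answer: M ≅ ℤ^1 ⊕ ℤ/2 ⊕ ℤ/2

Derivation:
rank_ℚ(R)=2; free=3−2=1
SNF(R) diag = [2, 2] → torsion [2, 2]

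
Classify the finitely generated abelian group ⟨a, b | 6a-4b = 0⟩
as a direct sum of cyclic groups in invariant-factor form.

rank_ℚ(R)=1; free=2−1=1
SNF(R) diag = [2] → torsion [2]

Answer: M ≅ ℤ^1 ⊕ ℤ/2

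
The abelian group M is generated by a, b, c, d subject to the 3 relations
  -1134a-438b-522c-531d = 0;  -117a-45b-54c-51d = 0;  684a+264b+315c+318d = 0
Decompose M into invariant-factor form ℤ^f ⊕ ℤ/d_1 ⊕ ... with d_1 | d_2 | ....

rank_ℚ(R)=3; free=4−3=1
SNF(R) diag = [3, 3, 9] → torsion [3, 3, 9]

Answer: M ≅ ℤ^1 ⊕ ℤ/3 ⊕ ℤ/3 ⊕ ℤ/9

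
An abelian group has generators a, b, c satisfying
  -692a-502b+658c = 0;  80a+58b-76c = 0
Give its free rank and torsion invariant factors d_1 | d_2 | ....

Answer: M ≅ ℤ^1 ⊕ ℤ/2 ⊕ ℤ/6

Derivation:
rank_ℚ(R)=2; free=3−2=1
SNF(R) diag = [2, 6] → torsion [2, 6]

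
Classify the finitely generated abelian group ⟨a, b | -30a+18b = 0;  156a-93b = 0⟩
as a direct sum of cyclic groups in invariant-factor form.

rank_ℚ(R)=2; free=2−2=0
SNF(R) diag = [3, 6] → torsion [3, 6]

Answer: M ≅ ℤ/3 ⊕ ℤ/6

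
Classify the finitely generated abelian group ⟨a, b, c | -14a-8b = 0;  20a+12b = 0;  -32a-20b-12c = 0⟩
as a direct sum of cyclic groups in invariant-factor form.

Answer: M ≅ ℤ/2 ⊕ ℤ/4 ⊕ ℤ/12

Derivation:
rank_ℚ(R)=3; free=3−3=0
SNF(R) diag = [2, 4, 12] → torsion [2, 4, 12]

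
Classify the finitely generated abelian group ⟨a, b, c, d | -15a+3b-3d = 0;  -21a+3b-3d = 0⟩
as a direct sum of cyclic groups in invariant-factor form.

rank_ℚ(R)=2; free=4−2=2
SNF(R) diag = [3, 6] → torsion [3, 6]

Answer: M ≅ ℤ^2 ⊕ ℤ/3 ⊕ ℤ/6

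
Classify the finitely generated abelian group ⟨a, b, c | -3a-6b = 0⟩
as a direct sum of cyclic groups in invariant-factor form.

Answer: M ≅ ℤ^2 ⊕ ℤ/3

Derivation:
rank_ℚ(R)=1; free=3−1=2
SNF(R) diag = [3] → torsion [3]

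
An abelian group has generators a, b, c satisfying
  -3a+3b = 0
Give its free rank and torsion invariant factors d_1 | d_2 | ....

Answer: M ≅ ℤ^2 ⊕ ℤ/3

Derivation:
rank_ℚ(R)=1; free=3−1=2
SNF(R) diag = [3] → torsion [3]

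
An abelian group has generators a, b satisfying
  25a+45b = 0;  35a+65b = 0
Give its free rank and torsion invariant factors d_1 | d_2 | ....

rank_ℚ(R)=2; free=2−2=0
SNF(R) diag = [5, 10] → torsion [5, 10]

Answer: M ≅ ℤ/5 ⊕ ℤ/10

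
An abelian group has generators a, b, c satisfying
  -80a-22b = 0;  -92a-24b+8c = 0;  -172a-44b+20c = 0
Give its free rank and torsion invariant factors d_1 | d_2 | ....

rank_ℚ(R)=3; free=3−3=0
SNF(R) diag = [2, 4, 4] → torsion [2, 4, 4]

Answer: M ≅ ℤ/2 ⊕ ℤ/4 ⊕ ℤ/4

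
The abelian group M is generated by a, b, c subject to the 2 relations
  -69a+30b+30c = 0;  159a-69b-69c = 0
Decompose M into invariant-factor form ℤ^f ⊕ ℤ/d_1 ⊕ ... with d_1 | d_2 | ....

Answer: M ≅ ℤ^1 ⊕ ℤ/3 ⊕ ℤ/3

Derivation:
rank_ℚ(R)=2; free=3−2=1
SNF(R) diag = [3, 3] → torsion [3, 3]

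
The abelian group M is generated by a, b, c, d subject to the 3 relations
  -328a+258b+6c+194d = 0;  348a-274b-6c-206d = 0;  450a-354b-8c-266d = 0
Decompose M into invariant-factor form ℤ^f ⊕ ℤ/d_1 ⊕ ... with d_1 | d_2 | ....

Answer: M ≅ ℤ^1 ⊕ ℤ/2 ⊕ ℤ/2 ⊕ ℤ/4

Derivation:
rank_ℚ(R)=3; free=4−3=1
SNF(R) diag = [2, 2, 4] → torsion [2, 2, 4]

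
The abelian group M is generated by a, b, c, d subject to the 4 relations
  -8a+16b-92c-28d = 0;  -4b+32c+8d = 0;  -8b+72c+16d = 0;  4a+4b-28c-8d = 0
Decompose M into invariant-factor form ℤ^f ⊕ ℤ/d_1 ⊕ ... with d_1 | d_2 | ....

rank_ℚ(R)=4; free=4−4=0
SNF(R) diag = [4, 4, 4, 8] → torsion [4, 4, 4, 8]

Answer: M ≅ ℤ/4 ⊕ ℤ/4 ⊕ ℤ/4 ⊕ ℤ/8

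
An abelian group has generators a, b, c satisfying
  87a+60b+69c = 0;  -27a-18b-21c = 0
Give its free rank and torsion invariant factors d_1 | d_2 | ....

rank_ℚ(R)=2; free=3−2=1
SNF(R) diag = [3, 6] → torsion [3, 6]

Answer: M ≅ ℤ^1 ⊕ ℤ/3 ⊕ ℤ/6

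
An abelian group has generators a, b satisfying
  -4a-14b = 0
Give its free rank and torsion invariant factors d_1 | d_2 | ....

Answer: M ≅ ℤ^1 ⊕ ℤ/2

Derivation:
rank_ℚ(R)=1; free=2−1=1
SNF(R) diag = [2] → torsion [2]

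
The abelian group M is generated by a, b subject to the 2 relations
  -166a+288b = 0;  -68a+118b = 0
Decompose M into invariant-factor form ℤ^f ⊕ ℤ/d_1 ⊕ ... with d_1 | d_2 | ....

Answer: M ≅ ℤ/2 ⊕ ℤ/2

Derivation:
rank_ℚ(R)=2; free=2−2=0
SNF(R) diag = [2, 2] → torsion [2, 2]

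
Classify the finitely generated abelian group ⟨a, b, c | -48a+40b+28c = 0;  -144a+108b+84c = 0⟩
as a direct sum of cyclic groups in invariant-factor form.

rank_ℚ(R)=2; free=3−2=1
SNF(R) diag = [4, 12] → torsion [4, 12]

Answer: M ≅ ℤ^1 ⊕ ℤ/4 ⊕ ℤ/12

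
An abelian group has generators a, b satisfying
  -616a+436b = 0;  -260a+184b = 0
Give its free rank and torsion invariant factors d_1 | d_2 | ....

rank_ℚ(R)=2; free=2−2=0
SNF(R) diag = [4, 4] → torsion [4, 4]

Answer: M ≅ ℤ/4 ⊕ ℤ/4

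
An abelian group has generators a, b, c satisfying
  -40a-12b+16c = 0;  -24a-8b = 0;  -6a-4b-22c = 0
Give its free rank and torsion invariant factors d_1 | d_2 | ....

Answer: M ≅ ℤ/2 ⊕ ℤ/4 ⊕ ℤ/8

Derivation:
rank_ℚ(R)=3; free=3−3=0
SNF(R) diag = [2, 4, 8] → torsion [2, 4, 8]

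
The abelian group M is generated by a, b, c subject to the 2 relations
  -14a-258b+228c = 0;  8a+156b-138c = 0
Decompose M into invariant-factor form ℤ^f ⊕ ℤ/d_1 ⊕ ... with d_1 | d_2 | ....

rank_ℚ(R)=2; free=3−2=1
SNF(R) diag = [2, 6] → torsion [2, 6]

Answer: M ≅ ℤ^1 ⊕ ℤ/2 ⊕ ℤ/6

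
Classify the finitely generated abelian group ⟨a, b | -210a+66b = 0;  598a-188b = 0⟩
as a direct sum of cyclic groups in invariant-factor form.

rank_ℚ(R)=2; free=2−2=0
SNF(R) diag = [2, 6] → torsion [2, 6]

Answer: M ≅ ℤ/2 ⊕ ℤ/6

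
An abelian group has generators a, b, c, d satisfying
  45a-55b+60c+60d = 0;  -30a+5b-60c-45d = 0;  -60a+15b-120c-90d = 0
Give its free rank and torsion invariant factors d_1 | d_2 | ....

rank_ℚ(R)=3; free=4−3=1
SNF(R) diag = [5, 15, 15] → torsion [5, 15, 15]

Answer: M ≅ ℤ^1 ⊕ ℤ/5 ⊕ ℤ/15 ⊕ ℤ/15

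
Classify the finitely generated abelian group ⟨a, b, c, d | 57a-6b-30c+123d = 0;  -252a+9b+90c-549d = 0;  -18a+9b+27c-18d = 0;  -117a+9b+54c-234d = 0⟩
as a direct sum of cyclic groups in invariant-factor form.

Answer: M ≅ ℤ/3 ⊕ ℤ/9 ⊕ ℤ/9 ⊕ ℤ/18

Derivation:
rank_ℚ(R)=4; free=4−4=0
SNF(R) diag = [3, 9, 9, 18] → torsion [3, 9, 9, 18]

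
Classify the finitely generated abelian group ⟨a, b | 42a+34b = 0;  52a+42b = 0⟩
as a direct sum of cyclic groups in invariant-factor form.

Answer: M ≅ ℤ/2 ⊕ ℤ/2

Derivation:
rank_ℚ(R)=2; free=2−2=0
SNF(R) diag = [2, 2] → torsion [2, 2]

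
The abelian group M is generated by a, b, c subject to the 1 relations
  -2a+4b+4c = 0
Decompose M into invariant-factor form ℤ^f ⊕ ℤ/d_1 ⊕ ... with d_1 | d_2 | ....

rank_ℚ(R)=1; free=3−1=2
SNF(R) diag = [2] → torsion [2]

Answer: M ≅ ℤ^2 ⊕ ℤ/2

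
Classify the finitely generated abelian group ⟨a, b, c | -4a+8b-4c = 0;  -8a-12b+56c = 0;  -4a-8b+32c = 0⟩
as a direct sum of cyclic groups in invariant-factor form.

rank_ℚ(R)=3; free=3−3=0
SNF(R) diag = [4, 4, 4] → torsion [4, 4, 4]

Answer: M ≅ ℤ/4 ⊕ ℤ/4 ⊕ ℤ/4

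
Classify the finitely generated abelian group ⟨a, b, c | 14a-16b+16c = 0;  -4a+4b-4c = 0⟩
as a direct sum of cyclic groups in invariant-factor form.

rank_ℚ(R)=2; free=3−2=1
SNF(R) diag = [2, 4] → torsion [2, 4]

Answer: M ≅ ℤ^1 ⊕ ℤ/2 ⊕ ℤ/4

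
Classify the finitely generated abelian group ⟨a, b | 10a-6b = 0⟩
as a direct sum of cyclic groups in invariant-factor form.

Answer: M ≅ ℤ^1 ⊕ ℤ/2

Derivation:
rank_ℚ(R)=1; free=2−1=1
SNF(R) diag = [2] → torsion [2]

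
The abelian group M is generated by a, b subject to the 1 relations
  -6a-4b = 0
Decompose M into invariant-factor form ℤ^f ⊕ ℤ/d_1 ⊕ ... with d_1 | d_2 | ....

Answer: M ≅ ℤ^1 ⊕ ℤ/2

Derivation:
rank_ℚ(R)=1; free=2−1=1
SNF(R) diag = [2] → torsion [2]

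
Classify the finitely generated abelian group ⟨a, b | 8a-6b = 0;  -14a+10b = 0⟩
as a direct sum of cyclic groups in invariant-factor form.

rank_ℚ(R)=2; free=2−2=0
SNF(R) diag = [2, 2] → torsion [2, 2]

Answer: M ≅ ℤ/2 ⊕ ℤ/2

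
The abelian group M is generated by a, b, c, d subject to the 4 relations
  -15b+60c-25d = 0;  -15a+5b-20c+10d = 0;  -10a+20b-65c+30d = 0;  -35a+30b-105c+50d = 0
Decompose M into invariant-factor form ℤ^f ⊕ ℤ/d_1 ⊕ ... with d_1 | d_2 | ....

rank_ℚ(R)=4; free=4−4=0
SNF(R) diag = [5, 5, 5, 15] → torsion [5, 5, 5, 15]

Answer: M ≅ ℤ/5 ⊕ ℤ/5 ⊕ ℤ/5 ⊕ ℤ/15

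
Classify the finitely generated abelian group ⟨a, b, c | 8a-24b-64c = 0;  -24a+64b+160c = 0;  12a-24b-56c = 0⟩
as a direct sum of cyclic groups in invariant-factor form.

Answer: M ≅ ℤ/4 ⊕ ℤ/8 ⊕ ℤ/16

Derivation:
rank_ℚ(R)=3; free=3−3=0
SNF(R) diag = [4, 8, 16] → torsion [4, 8, 16]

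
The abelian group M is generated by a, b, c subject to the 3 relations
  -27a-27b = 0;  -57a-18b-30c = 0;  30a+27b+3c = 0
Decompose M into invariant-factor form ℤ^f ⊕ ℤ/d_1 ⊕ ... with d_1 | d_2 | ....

Answer: M ≅ ℤ/3 ⊕ ℤ/9 ⊕ ℤ/27

Derivation:
rank_ℚ(R)=3; free=3−3=0
SNF(R) diag = [3, 9, 27] → torsion [3, 9, 27]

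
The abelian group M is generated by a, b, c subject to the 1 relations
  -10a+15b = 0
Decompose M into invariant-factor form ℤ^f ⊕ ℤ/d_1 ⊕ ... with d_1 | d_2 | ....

rank_ℚ(R)=1; free=3−1=2
SNF(R) diag = [5] → torsion [5]

Answer: M ≅ ℤ^2 ⊕ ℤ/5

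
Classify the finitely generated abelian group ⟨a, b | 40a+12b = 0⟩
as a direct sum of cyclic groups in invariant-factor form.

rank_ℚ(R)=1; free=2−1=1
SNF(R) diag = [4] → torsion [4]

Answer: M ≅ ℤ^1 ⊕ ℤ/4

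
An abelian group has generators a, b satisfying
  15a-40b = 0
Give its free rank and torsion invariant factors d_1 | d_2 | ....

Answer: M ≅ ℤ^1 ⊕ ℤ/5

Derivation:
rank_ℚ(R)=1; free=2−1=1
SNF(R) diag = [5] → torsion [5]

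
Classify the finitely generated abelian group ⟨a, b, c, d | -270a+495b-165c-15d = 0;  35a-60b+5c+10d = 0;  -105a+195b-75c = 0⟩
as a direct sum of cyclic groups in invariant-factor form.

rank_ℚ(R)=3; free=4−3=1
SNF(R) diag = [5, 15, 15] → torsion [5, 15, 15]

Answer: M ≅ ℤ^1 ⊕ ℤ/5 ⊕ ℤ/15 ⊕ ℤ/15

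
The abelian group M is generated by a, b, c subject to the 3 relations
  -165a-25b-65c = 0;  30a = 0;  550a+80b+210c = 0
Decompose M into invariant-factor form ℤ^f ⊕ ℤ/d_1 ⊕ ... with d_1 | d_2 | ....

Answer: M ≅ ℤ/5 ⊕ ℤ/10 ⊕ ℤ/30

Derivation:
rank_ℚ(R)=3; free=3−3=0
SNF(R) diag = [5, 10, 30] → torsion [5, 10, 30]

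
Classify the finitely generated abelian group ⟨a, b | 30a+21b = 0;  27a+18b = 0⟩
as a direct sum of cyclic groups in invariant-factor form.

Answer: M ≅ ℤ/3 ⊕ ℤ/9

Derivation:
rank_ℚ(R)=2; free=2−2=0
SNF(R) diag = [3, 9] → torsion [3, 9]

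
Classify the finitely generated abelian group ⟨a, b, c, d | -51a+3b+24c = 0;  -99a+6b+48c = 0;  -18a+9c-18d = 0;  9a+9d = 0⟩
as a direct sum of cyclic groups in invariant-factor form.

Answer: M ≅ ℤ/3 ⊕ ℤ/3 ⊕ ℤ/9 ⊕ ℤ/9

Derivation:
rank_ℚ(R)=4; free=4−4=0
SNF(R) diag = [3, 3, 9, 9] → torsion [3, 3, 9, 9]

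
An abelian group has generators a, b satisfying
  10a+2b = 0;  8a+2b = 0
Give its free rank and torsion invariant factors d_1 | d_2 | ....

rank_ℚ(R)=2; free=2−2=0
SNF(R) diag = [2, 2] → torsion [2, 2]

Answer: M ≅ ℤ/2 ⊕ ℤ/2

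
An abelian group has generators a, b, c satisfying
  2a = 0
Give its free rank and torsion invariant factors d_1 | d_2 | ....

Answer: M ≅ ℤ^2 ⊕ ℤ/2

Derivation:
rank_ℚ(R)=1; free=3−1=2
SNF(R) diag = [2] → torsion [2]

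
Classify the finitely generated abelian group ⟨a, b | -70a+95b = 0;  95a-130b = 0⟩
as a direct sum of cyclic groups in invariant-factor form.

rank_ℚ(R)=2; free=2−2=0
SNF(R) diag = [5, 15] → torsion [5, 15]

Answer: M ≅ ℤ/5 ⊕ ℤ/15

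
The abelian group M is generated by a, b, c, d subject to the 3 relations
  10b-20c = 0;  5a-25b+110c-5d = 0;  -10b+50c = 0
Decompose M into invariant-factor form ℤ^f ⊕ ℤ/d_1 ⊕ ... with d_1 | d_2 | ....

rank_ℚ(R)=3; free=4−3=1
SNF(R) diag = [5, 10, 30] → torsion [5, 10, 30]

Answer: M ≅ ℤ^1 ⊕ ℤ/5 ⊕ ℤ/10 ⊕ ℤ/30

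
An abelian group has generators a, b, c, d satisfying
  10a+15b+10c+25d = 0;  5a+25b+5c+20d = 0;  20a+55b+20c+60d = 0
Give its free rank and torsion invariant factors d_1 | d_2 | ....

rank_ℚ(R)=3; free=4−3=1
SNF(R) diag = [5, 5, 5] → torsion [5, 5, 5]

Answer: M ≅ ℤ^1 ⊕ ℤ/5 ⊕ ℤ/5 ⊕ ℤ/5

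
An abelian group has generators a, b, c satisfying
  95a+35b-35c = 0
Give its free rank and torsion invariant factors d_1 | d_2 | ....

Answer: M ≅ ℤ^2 ⊕ ℤ/5

Derivation:
rank_ℚ(R)=1; free=3−1=2
SNF(R) diag = [5] → torsion [5]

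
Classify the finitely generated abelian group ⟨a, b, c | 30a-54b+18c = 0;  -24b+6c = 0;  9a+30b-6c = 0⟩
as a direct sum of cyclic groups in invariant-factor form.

Answer: M ≅ ℤ/3 ⊕ ℤ/6 ⊕ ℤ/6

Derivation:
rank_ℚ(R)=3; free=3−3=0
SNF(R) diag = [3, 6, 6] → torsion [3, 6, 6]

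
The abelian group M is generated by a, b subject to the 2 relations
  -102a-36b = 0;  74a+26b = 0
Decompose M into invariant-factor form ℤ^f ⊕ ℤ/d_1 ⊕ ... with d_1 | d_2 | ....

Answer: M ≅ ℤ/2 ⊕ ℤ/6

Derivation:
rank_ℚ(R)=2; free=2−2=0
SNF(R) diag = [2, 6] → torsion [2, 6]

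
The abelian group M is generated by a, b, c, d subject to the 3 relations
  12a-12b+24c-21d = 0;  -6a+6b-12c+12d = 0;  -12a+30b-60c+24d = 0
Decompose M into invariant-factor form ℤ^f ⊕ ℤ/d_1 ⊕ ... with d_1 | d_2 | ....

Answer: M ≅ ℤ^1 ⊕ ℤ/3 ⊕ ℤ/6 ⊕ ℤ/18

Derivation:
rank_ℚ(R)=3; free=4−3=1
SNF(R) diag = [3, 6, 18] → torsion [3, 6, 18]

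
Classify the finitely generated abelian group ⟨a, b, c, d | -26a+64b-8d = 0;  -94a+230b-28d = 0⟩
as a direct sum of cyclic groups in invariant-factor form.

rank_ℚ(R)=2; free=4−2=2
SNF(R) diag = [2, 6] → torsion [2, 6]

Answer: M ≅ ℤ^2 ⊕ ℤ/2 ⊕ ℤ/6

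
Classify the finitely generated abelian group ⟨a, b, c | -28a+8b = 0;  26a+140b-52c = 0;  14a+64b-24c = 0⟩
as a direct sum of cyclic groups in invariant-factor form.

Answer: M ≅ ℤ/2 ⊕ ℤ/4 ⊕ ℤ/8

Derivation:
rank_ℚ(R)=3; free=3−3=0
SNF(R) diag = [2, 4, 8] → torsion [2, 4, 8]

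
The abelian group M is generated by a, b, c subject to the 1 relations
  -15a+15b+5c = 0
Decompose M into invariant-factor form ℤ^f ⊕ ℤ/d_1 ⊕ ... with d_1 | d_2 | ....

Answer: M ≅ ℤ^2 ⊕ ℤ/5

Derivation:
rank_ℚ(R)=1; free=3−1=2
SNF(R) diag = [5] → torsion [5]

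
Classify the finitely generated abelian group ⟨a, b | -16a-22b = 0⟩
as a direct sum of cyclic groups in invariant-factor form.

Answer: M ≅ ℤ^1 ⊕ ℤ/2

Derivation:
rank_ℚ(R)=1; free=2−1=1
SNF(R) diag = [2] → torsion [2]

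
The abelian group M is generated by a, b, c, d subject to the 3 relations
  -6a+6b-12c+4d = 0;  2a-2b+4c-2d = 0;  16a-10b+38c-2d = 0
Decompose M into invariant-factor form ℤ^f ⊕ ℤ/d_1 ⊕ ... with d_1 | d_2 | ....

rank_ℚ(R)=3; free=4−3=1
SNF(R) diag = [2, 2, 6] → torsion [2, 2, 6]

Answer: M ≅ ℤ^1 ⊕ ℤ/2 ⊕ ℤ/2 ⊕ ℤ/6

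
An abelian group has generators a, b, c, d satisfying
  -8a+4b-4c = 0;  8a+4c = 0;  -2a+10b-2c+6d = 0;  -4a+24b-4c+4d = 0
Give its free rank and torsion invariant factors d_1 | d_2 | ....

rank_ℚ(R)=4; free=4−4=0
SNF(R) diag = [2, 4, 4, 8] → torsion [2, 4, 4, 8]

Answer: M ≅ ℤ/2 ⊕ ℤ/4 ⊕ ℤ/4 ⊕ ℤ/8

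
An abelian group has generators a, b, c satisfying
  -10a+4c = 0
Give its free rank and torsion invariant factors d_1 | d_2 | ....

Answer: M ≅ ℤ^2 ⊕ ℤ/2

Derivation:
rank_ℚ(R)=1; free=3−1=2
SNF(R) diag = [2] → torsion [2]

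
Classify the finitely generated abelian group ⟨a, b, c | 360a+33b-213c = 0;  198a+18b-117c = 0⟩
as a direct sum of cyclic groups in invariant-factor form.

rank_ℚ(R)=2; free=3−2=1
SNF(R) diag = [3, 9] → torsion [3, 9]

Answer: M ≅ ℤ^1 ⊕ ℤ/3 ⊕ ℤ/9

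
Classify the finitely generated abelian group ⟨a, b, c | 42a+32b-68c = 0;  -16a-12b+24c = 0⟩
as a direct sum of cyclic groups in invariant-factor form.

Answer: M ≅ ℤ^1 ⊕ ℤ/2 ⊕ ℤ/4

Derivation:
rank_ℚ(R)=2; free=3−2=1
SNF(R) diag = [2, 4] → torsion [2, 4]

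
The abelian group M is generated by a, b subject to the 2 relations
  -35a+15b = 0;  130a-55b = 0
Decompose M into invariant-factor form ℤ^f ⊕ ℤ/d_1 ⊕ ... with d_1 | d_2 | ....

rank_ℚ(R)=2; free=2−2=0
SNF(R) diag = [5, 5] → torsion [5, 5]

Answer: M ≅ ℤ/5 ⊕ ℤ/5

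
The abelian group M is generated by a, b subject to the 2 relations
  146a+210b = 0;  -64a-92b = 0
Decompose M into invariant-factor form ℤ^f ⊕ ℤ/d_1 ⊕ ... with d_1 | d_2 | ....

rank_ℚ(R)=2; free=2−2=0
SNF(R) diag = [2, 4] → torsion [2, 4]

Answer: M ≅ ℤ/2 ⊕ ℤ/4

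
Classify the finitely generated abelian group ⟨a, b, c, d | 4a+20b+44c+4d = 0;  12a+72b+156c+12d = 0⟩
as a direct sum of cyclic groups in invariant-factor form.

rank_ℚ(R)=2; free=4−2=2
SNF(R) diag = [4, 12] → torsion [4, 12]

Answer: M ≅ ℤ^2 ⊕ ℤ/4 ⊕ ℤ/12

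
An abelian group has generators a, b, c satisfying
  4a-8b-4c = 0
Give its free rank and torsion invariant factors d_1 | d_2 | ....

Answer: M ≅ ℤ^2 ⊕ ℤ/4

Derivation:
rank_ℚ(R)=1; free=3−1=2
SNF(R) diag = [4] → torsion [4]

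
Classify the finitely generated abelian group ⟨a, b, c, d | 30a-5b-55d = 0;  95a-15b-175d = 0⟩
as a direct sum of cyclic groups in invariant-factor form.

rank_ℚ(R)=2; free=4−2=2
SNF(R) diag = [5, 5] → torsion [5, 5]

Answer: M ≅ ℤ^2 ⊕ ℤ/5 ⊕ ℤ/5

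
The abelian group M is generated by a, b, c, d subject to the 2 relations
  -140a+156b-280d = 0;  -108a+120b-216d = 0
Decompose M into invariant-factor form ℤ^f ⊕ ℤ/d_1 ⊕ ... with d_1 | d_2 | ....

rank_ℚ(R)=2; free=4−2=2
SNF(R) diag = [4, 12] → torsion [4, 12]

Answer: M ≅ ℤ^2 ⊕ ℤ/4 ⊕ ℤ/12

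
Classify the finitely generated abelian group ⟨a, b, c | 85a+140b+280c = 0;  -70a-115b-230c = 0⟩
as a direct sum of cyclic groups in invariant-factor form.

Answer: M ≅ ℤ^1 ⊕ ℤ/5 ⊕ ℤ/5

Derivation:
rank_ℚ(R)=2; free=3−2=1
SNF(R) diag = [5, 5] → torsion [5, 5]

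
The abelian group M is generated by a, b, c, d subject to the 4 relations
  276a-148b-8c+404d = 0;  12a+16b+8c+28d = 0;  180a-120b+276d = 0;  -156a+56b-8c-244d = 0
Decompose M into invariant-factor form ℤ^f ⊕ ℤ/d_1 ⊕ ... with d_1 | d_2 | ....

rank_ℚ(R)=4; free=4−4=0
SNF(R) diag = [4, 12, 24, 72] → torsion [4, 12, 24, 72]

Answer: M ≅ ℤ/4 ⊕ ℤ/12 ⊕ ℤ/24 ⊕ ℤ/72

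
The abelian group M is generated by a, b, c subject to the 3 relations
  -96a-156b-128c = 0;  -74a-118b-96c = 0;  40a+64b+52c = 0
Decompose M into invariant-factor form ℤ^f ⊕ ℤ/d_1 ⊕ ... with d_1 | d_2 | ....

rank_ℚ(R)=3; free=3−3=0
SNF(R) diag = [2, 4, 4] → torsion [2, 4, 4]

Answer: M ≅ ℤ/2 ⊕ ℤ/4 ⊕ ℤ/4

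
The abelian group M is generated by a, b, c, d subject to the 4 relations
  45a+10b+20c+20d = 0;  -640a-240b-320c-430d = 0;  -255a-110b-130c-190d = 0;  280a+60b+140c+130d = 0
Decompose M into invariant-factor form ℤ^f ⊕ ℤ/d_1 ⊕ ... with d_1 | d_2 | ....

rank_ℚ(R)=4; free=4−4=0
SNF(R) diag = [5, 10, 30, 60] → torsion [5, 10, 30, 60]

Answer: M ≅ ℤ/5 ⊕ ℤ/10 ⊕ ℤ/30 ⊕ ℤ/60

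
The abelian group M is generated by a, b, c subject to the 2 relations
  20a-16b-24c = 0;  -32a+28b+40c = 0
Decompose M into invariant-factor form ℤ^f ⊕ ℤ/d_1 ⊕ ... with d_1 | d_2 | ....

Answer: M ≅ ℤ^1 ⊕ ℤ/4 ⊕ ℤ/4

Derivation:
rank_ℚ(R)=2; free=3−2=1
SNF(R) diag = [4, 4] → torsion [4, 4]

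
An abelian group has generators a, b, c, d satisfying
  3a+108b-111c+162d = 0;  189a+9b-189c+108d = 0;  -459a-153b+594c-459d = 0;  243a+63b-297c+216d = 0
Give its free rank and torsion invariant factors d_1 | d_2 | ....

rank_ℚ(R)=4; free=4−4=0
SNF(R) diag = [3, 9, 27, 54] → torsion [3, 9, 27, 54]

Answer: M ≅ ℤ/3 ⊕ ℤ/9 ⊕ ℤ/27 ⊕ ℤ/54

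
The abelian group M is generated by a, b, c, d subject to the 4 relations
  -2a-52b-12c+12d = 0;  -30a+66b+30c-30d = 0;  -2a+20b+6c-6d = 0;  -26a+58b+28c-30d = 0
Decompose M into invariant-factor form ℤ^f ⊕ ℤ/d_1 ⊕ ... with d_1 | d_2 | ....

rank_ℚ(R)=4; free=4−4=0
SNF(R) diag = [2, 2, 6, 18] → torsion [2, 2, 6, 18]

Answer: M ≅ ℤ/2 ⊕ ℤ/2 ⊕ ℤ/6 ⊕ ℤ/18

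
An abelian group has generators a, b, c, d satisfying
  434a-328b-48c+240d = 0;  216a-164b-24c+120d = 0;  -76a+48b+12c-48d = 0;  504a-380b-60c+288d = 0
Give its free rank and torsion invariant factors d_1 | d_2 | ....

Answer: M ≅ ℤ/2 ⊕ ℤ/4 ⊕ ℤ/12 ⊕ ℤ/24

Derivation:
rank_ℚ(R)=4; free=4−4=0
SNF(R) diag = [2, 4, 12, 24] → torsion [2, 4, 12, 24]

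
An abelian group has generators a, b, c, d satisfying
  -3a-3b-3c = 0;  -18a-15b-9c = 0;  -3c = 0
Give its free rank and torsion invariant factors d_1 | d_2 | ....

Answer: M ≅ ℤ^1 ⊕ ℤ/3 ⊕ ℤ/3 ⊕ ℤ/3

Derivation:
rank_ℚ(R)=3; free=4−3=1
SNF(R) diag = [3, 3, 3] → torsion [3, 3, 3]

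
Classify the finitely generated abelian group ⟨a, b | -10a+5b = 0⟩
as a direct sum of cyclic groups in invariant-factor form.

rank_ℚ(R)=1; free=2−1=1
SNF(R) diag = [5] → torsion [5]

Answer: M ≅ ℤ^1 ⊕ ℤ/5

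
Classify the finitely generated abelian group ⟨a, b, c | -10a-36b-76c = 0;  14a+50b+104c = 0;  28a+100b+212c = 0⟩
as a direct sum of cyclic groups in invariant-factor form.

Answer: M ≅ ℤ/2 ⊕ ℤ/2 ⊕ ℤ/4

Derivation:
rank_ℚ(R)=3; free=3−3=0
SNF(R) diag = [2, 2, 4] → torsion [2, 2, 4]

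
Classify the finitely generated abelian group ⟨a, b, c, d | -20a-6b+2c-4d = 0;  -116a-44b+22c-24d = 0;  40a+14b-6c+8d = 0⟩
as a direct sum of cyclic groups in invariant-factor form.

Answer: M ≅ ℤ^1 ⊕ ℤ/2 ⊕ ℤ/2 ⊕ ℤ/4

Derivation:
rank_ℚ(R)=3; free=4−3=1
SNF(R) diag = [2, 2, 4] → torsion [2, 2, 4]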